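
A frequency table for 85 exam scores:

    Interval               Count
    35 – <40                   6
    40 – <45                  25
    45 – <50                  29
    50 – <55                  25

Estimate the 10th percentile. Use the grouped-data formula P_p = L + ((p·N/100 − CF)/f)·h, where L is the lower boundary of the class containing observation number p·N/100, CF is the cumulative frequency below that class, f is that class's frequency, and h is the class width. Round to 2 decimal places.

40.50

N = 85; target position k = 10/100 · 85 = 8.5.
Cumulative frequencies: 6, 31, 60, 85.
Observation 8.5 falls in the class 40 – <45.
L = 40, CF = 6, f = 25, h = 5.
P10 = 40 + ((8.5 − 6)/25)·5 = 40 + 0.5 = 40.5.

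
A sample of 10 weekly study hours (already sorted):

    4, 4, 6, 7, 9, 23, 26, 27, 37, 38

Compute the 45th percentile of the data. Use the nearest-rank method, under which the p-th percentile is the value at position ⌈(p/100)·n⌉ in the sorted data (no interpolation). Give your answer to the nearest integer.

9

n = 10.
Position = ⌈45/100 · 10⌉ = ⌈4.5⌉ = 5.
The value at rank 5 is 9.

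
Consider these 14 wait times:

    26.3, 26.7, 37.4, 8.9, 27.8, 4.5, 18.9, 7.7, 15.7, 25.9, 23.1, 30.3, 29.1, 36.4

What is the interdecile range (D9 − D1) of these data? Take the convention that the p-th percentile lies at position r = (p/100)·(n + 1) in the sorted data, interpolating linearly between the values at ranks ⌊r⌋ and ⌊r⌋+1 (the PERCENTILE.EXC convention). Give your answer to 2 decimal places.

Sorted: 4.5, 7.7, 8.9, 15.7, 18.9, 23.1, 25.9, 26.3, 26.7, 27.8, 29.1, 30.3, 36.4, 37.4.
n = 14.
P10: r = 1.5; ranks 1–2 are 4.5, 7.7; interpolating gives 6.1.
P90: r = 13.5; ranks 13–14 are 36.4, 37.4; interpolating gives 36.9.
Difference: 36.9 − 6.1 = 30.8.

30.80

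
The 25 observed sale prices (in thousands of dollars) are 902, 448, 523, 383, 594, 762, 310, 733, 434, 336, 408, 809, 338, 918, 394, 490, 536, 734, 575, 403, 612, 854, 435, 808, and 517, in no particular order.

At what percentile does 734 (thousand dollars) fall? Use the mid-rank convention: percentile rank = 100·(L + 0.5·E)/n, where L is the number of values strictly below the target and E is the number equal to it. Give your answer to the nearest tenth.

74.0

Sorted: 310, 336, 338, 383, 394, 403, 408, 434, 435, 448, 490, 517, 523, 536, 575, 594, 612, 733, 734, 762, 808, 809, 854, 902, 918.
Count below 734: L = 18; count equal: E = 1; n = 25.
Percentile rank = 100·(18 + 0.5·1)/25 = 100·18.5/25 = 74.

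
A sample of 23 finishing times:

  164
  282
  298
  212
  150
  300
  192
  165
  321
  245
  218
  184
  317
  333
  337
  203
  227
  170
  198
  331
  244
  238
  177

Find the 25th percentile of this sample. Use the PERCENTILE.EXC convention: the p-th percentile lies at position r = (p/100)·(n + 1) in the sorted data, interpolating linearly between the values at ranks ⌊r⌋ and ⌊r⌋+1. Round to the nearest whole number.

Sorted: 150, 164, 165, 170, 177, 184, 192, 198, 203, 212, 218, 227, 238, 244, 245, 282, 298, 300, 317, 321, 331, 333, 337.
n = 23.
r = (25/100)·(23 + 1) = 6.
r is an integer, so P25 is the value at rank 6: 184.

184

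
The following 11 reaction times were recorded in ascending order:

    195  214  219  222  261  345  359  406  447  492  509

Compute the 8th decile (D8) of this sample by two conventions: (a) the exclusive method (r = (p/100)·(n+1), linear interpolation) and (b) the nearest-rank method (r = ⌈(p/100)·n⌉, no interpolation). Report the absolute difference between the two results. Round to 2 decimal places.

27.00

n = 11.
(a) r = 9.6; between ranks 9 (447) and 10 (492): 474.
(b) the nearest-rank method: rank 9 → 447.
|474 − 447| = 27.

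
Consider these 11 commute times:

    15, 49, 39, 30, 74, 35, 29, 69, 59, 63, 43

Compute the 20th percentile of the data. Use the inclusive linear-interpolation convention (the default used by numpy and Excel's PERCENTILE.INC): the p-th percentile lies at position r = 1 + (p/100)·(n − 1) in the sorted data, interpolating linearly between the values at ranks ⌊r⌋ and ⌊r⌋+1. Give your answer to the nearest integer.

Sorted: 15, 29, 30, 35, 39, 43, 49, 59, 63, 69, 74.
n = 11.
r = 1 + (20/100)·(11 − 1) = 1 + 2 = 3.
r is an integer, so P20 is the value at rank 3: 30.

30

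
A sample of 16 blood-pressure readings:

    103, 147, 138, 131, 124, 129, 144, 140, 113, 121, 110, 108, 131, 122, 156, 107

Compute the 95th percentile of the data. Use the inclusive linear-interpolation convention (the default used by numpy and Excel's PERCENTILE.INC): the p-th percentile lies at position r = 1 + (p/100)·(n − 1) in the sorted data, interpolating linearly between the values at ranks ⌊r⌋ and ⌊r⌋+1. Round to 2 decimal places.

Sorted: 103, 107, 108, 110, 113, 121, 122, 124, 129, 131, 131, 138, 140, 144, 147, 156.
n = 16.
r = 1 + (95/100)·(16 − 1) = 1 + 14.25 = 15.25.
Rank 15 is 147 and rank 16 is 156.
Interpolate: 147 + 0.25·(156 − 147) = 147 + 0.25·9 = 149.25.

149.25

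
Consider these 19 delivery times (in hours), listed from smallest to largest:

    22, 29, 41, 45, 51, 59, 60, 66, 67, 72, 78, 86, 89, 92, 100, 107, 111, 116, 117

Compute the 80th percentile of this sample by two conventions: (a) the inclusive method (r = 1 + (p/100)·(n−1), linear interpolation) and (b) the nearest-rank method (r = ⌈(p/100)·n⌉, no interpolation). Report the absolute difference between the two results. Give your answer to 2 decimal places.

4.20

n = 19.
(a) r = 15.4; between ranks 15 (100) and 16 (107): 102.8.
(b) the nearest-rank method: rank 16 → 107.
|102.8 − 107| = 4.2.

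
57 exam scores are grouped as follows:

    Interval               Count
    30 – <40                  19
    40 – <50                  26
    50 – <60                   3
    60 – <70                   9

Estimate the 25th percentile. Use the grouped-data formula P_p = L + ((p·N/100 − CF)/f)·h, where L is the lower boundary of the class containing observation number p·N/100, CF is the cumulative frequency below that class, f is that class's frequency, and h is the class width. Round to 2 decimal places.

37.50

N = 57; target position k = 25/100 · 57 = 14.25.
Cumulative frequencies: 19, 45, 48, 57.
Observation 14.25 falls in the class 30 – <40.
L = 30, CF = 0, f = 19, h = 10.
P25 = 30 + ((14.25 − 0)/19)·10 = 30 + 7.5 = 37.5.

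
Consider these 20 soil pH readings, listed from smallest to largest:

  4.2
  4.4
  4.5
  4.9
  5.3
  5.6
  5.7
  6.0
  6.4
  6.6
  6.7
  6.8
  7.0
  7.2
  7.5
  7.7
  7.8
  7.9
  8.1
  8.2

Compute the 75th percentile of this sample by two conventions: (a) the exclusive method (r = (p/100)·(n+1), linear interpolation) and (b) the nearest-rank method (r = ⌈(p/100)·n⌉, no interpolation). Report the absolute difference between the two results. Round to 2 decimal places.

n = 20.
(a) r = 15.75; between ranks 15 (7.5) and 16 (7.7): 7.65.
(b) the nearest-rank method: rank 15 → 7.5.
|7.65 − 7.5| = 0.15.

0.15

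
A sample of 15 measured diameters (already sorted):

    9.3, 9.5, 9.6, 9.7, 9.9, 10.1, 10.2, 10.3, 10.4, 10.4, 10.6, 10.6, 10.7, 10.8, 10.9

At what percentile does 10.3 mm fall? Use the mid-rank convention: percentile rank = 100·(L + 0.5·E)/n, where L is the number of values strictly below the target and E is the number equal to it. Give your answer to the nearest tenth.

Count below 10.3: L = 7; count equal: E = 1; n = 15.
Percentile rank = 100·(7 + 0.5·1)/15 = 100·7.5/15 = 50.

50.0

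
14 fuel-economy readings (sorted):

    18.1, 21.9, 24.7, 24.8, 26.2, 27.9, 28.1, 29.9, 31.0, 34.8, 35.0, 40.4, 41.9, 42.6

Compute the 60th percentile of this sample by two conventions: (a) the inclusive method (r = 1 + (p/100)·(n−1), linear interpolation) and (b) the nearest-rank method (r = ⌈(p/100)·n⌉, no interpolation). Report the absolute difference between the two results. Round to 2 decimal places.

0.22

n = 14.
(a) r = 8.8; between ranks 8 (29.9) and 9 (31.0): 30.78.
(b) the nearest-rank method: rank 9 → 31.
|30.78 − 31| = 0.22.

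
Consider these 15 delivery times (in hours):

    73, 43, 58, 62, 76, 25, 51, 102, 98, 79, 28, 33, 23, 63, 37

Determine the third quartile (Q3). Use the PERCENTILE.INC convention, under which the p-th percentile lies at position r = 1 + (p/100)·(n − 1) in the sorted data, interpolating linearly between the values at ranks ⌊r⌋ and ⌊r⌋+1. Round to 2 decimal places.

Sorted: 23, 25, 28, 33, 37, 43, 51, 58, 62, 63, 73, 76, 79, 98, 102.
n = 15.
r = 1 + (75/100)·(15 − 1) = 1 + 10.5 = 11.5.
Rank 11 is 73 and rank 12 is 76.
Interpolate: 73 + 0.5·(76 − 73) = 73 + 0.5·3 = 74.5.

74.50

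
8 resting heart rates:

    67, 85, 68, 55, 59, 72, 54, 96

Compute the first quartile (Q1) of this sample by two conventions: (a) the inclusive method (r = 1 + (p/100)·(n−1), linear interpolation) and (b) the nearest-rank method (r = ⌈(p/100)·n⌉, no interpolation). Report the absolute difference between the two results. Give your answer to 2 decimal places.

Sorted: 54, 55, 59, 67, 68, 72, 85, 96.
n = 8.
(a) r = 2.75; between ranks 2 (55) and 3 (59): 58.
(b) the nearest-rank method: rank 2 → 55.
|58 − 55| = 3.

3.00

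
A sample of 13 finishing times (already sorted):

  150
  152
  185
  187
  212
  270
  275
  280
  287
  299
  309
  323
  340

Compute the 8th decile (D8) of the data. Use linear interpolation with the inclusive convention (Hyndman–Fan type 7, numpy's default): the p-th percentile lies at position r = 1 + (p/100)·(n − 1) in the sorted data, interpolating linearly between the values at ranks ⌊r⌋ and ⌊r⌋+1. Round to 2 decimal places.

305.00

n = 13.
r = 1 + (80/100)·(13 − 1) = 1 + 9.6 = 10.6.
Rank 10 is 299 and rank 11 is 309.
Interpolate: 299 + 0.6·(309 − 299) = 299 + 0.6·10 = 305.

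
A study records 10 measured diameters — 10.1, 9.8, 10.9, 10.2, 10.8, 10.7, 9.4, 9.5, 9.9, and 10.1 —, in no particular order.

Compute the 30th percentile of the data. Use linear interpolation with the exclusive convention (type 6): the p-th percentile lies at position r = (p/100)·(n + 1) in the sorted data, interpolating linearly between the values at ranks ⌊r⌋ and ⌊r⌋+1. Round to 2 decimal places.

Sorted: 9.4, 9.5, 9.8, 9.9, 10.1, 10.1, 10.2, 10.7, 10.8, 10.9.
n = 10.
r = (30/100)·(10 + 1) = 3.3.
Rank 3 is 9.8 and rank 4 is 9.9.
Interpolate: 9.8 + 0.3·(9.9 − 9.8) = 9.8 + 0.3·0.1 = 9.83.

9.83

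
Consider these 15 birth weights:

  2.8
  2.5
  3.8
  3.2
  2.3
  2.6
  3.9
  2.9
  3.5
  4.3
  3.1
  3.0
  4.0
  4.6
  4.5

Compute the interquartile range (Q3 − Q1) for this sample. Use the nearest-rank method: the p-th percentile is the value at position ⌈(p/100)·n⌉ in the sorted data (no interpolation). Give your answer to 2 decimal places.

1.20

Sorted: 2.3, 2.5, 2.6, 2.8, 2.9, 3.0, 3.1, 3.2, 3.5, 3.8, 3.9, 4.0, 4.3, 4.5, 4.6.
n = 15.
P25: rank ⌈25/100·15⌉ = 4 → 2.8.
P75: rank ⌈75/100·15⌉ = 12 → 4.
Difference: 4 − 2.8 = 1.2.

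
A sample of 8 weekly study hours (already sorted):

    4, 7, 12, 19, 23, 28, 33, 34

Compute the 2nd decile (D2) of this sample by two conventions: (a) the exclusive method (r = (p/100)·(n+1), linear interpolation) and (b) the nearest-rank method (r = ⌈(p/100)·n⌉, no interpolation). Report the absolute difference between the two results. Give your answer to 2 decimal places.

0.60

n = 8.
(a) r = 1.8; between ranks 1 (4) and 2 (7): 6.4.
(b) the nearest-rank method: rank 2 → 7.
|6.4 − 7| = 0.6.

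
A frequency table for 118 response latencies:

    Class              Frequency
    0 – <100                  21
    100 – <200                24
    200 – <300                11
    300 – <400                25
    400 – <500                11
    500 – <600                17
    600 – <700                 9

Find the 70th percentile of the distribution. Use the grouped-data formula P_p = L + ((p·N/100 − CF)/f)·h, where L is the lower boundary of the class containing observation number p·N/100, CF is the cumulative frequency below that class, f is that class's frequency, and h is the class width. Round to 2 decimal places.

414.55

N = 118; target position k = 70/100 · 118 = 82.6.
Cumulative frequencies: 21, 45, 56, 81, 92, 109, 118.
Observation 82.6 falls in the class 400 – <500.
L = 400, CF = 81, f = 11, h = 100.
P70 = 400 + ((82.6 − 81)/11)·100 = 400 + 14.5455 = 414.545.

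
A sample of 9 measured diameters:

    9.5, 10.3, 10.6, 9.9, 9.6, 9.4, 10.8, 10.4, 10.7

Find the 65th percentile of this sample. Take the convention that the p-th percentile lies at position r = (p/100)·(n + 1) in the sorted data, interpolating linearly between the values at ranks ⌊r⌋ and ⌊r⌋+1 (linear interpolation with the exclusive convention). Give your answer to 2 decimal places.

10.50

Sorted: 9.4, 9.5, 9.6, 9.9, 10.3, 10.4, 10.6, 10.7, 10.8.
n = 9.
r = (65/100)·(9 + 1) = 6.5.
Rank 6 is 10.4 and rank 7 is 10.6.
Interpolate: 10.4 + 0.5·(10.6 − 10.4) = 10.4 + 0.5·0.2 = 10.5.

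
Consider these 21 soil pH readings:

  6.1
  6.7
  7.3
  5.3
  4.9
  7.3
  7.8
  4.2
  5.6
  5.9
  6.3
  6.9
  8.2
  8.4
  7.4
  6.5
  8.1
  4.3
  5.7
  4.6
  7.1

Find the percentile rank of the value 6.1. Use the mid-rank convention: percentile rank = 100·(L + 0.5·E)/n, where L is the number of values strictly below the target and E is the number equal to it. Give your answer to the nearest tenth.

40.5

Sorted: 4.2, 4.3, 4.6, 4.9, 5.3, 5.6, 5.7, 5.9, 6.1, 6.3, 6.5, 6.7, 6.9, 7.1, 7.3, 7.3, 7.4, 7.8, 8.1, 8.2, 8.4.
Count below 6.1: L = 8; count equal: E = 1; n = 21.
Percentile rank = 100·(8 + 0.5·1)/21 = 100·8.5/21 = 40.48.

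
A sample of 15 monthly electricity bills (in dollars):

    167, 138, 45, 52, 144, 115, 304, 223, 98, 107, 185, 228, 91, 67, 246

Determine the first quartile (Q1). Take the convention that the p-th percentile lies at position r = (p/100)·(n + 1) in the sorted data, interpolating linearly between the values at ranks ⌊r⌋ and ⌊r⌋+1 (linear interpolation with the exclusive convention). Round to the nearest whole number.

Sorted: 45, 52, 67, 91, 98, 107, 115, 138, 144, 167, 185, 223, 228, 246, 304.
n = 15.
r = (25/100)·(15 + 1) = 4.
r is an integer, so P25 is the value at rank 4: 91.

91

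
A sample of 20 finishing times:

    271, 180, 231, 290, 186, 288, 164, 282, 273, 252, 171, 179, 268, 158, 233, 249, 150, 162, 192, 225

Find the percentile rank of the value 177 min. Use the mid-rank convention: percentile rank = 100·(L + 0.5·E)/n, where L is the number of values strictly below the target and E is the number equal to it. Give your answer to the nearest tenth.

Sorted: 150, 158, 162, 164, 171, 179, 180, 186, 192, 225, 231, 233, 249, 252, 268, 271, 273, 282, 288, 290.
Count below 177: L = 5; count equal: E = 0; n = 20.
Percentile rank = 100·(5 + 0.5·0)/20 = 100·5/20 = 25.

25.0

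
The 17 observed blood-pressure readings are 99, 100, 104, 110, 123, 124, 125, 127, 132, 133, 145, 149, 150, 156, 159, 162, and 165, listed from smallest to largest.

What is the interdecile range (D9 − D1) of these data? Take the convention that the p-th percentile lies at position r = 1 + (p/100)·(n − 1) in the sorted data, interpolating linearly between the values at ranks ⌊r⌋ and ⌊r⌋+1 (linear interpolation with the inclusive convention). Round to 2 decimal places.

n = 17.
P10: r = 2.6; ranks 2–3 are 100, 104; interpolating gives 102.4.
P90: r = 15.4; ranks 15–16 are 159, 162; interpolating gives 160.2.
Difference: 160.2 − 102.4 = 57.8.

57.80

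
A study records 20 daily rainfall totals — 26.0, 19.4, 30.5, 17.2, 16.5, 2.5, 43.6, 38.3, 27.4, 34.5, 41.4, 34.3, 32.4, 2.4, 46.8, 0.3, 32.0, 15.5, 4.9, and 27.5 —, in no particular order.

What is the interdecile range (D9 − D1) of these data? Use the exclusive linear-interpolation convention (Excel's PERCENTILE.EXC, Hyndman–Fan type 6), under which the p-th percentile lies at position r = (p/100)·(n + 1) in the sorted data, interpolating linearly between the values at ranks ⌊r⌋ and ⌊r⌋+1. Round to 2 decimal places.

40.97

Sorted: 0.3, 2.4, 2.5, 4.9, 15.5, 16.5, 17.2, 19.4, 26.0, 27.4, 27.5, 30.5, 32.0, 32.4, 34.3, 34.5, 38.3, 41.4, 43.6, 46.8.
n = 20.
P10: r = 2.1; ranks 2–3 are 2.4, 2.5; interpolating gives 2.41.
P90: r = 18.9; ranks 18–19 are 41.4, 43.6; interpolating gives 43.38.
Difference: 43.38 − 2.41 = 40.97.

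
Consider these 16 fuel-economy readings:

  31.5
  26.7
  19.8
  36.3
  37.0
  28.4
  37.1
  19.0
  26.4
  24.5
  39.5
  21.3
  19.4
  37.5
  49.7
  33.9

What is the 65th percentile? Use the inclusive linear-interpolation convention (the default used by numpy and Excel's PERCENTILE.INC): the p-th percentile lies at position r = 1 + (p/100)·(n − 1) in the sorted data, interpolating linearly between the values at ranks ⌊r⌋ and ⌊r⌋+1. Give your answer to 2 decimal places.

35.70

Sorted: 19.0, 19.4, 19.8, 21.3, 24.5, 26.4, 26.7, 28.4, 31.5, 33.9, 36.3, 37.0, 37.1, 37.5, 39.5, 49.7.
n = 16.
r = 1 + (65/100)·(16 − 1) = 1 + 9.75 = 10.75.
Rank 10 is 33.9 and rank 11 is 36.3.
Interpolate: 33.9 + 0.75·(36.3 − 33.9) = 33.9 + 0.75·2.4 = 35.7.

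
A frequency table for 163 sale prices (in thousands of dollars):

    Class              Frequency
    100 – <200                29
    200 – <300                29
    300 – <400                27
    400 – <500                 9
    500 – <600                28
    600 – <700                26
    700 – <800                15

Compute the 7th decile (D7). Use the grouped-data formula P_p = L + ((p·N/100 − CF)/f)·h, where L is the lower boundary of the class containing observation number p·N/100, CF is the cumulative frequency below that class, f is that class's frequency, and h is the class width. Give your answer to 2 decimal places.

N = 163; target position k = 70/100 · 163 = 114.1.
Cumulative frequencies: 29, 58, 85, 94, 122, 148, 163.
Observation 114.1 falls in the class 500 – <600.
L = 500, CF = 94, f = 28, h = 100.
P70 = 500 + ((114.1 − 94)/28)·100 = 500 + 71.7857 = 571.786.

571.79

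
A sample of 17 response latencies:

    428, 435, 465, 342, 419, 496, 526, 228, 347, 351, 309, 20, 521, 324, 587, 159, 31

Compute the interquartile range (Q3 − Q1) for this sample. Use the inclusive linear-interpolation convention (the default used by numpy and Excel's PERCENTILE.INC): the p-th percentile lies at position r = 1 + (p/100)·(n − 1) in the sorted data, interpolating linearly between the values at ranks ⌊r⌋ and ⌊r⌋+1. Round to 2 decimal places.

Sorted: 20, 31, 159, 228, 309, 324, 342, 347, 351, 419, 428, 435, 465, 496, 521, 526, 587.
n = 17.
P25: r = 5 (integer) → 309.
P75: r = 13 (integer) → 465.
Difference: 465 − 309 = 156.

156.00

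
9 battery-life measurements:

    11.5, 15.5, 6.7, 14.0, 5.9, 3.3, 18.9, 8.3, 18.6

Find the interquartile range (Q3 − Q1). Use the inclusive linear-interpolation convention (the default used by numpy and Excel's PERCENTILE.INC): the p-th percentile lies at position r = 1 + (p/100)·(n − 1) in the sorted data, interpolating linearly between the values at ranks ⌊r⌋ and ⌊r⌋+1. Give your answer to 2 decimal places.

Sorted: 3.3, 5.9, 6.7, 8.3, 11.5, 14.0, 15.5, 18.6, 18.9.
n = 9.
P25: r = 3 (integer) → 6.7.
P75: r = 7 (integer) → 15.5.
Difference: 15.5 − 6.7 = 8.8.

8.80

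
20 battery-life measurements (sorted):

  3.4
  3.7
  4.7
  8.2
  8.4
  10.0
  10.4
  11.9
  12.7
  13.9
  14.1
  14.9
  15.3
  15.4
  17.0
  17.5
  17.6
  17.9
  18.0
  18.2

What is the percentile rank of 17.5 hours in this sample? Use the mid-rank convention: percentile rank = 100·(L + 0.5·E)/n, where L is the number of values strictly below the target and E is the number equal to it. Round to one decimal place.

Count below 17.5: L = 15; count equal: E = 1; n = 20.
Percentile rank = 100·(15 + 0.5·1)/20 = 100·15.5/20 = 77.5.

77.5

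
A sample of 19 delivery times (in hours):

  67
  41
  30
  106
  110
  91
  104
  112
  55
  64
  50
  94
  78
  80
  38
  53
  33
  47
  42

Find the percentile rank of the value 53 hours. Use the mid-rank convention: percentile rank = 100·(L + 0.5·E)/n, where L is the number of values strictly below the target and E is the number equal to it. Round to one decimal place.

39.5

Sorted: 30, 33, 38, 41, 42, 47, 50, 53, 55, 64, 67, 78, 80, 91, 94, 104, 106, 110, 112.
Count below 53: L = 7; count equal: E = 1; n = 19.
Percentile rank = 100·(7 + 0.5·1)/19 = 100·7.5/19 = 39.47.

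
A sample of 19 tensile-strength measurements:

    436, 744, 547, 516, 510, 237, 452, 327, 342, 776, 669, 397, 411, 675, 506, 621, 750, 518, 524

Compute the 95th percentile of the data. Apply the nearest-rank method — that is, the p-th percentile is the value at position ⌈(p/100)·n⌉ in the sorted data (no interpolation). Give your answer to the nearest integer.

776

Sorted: 237, 327, 342, 397, 411, 436, 452, 506, 510, 516, 518, 524, 547, 621, 669, 675, 744, 750, 776.
n = 19.
Position = ⌈95/100 · 19⌉ = ⌈18.05⌉ = 19.
The value at rank 19 is 776.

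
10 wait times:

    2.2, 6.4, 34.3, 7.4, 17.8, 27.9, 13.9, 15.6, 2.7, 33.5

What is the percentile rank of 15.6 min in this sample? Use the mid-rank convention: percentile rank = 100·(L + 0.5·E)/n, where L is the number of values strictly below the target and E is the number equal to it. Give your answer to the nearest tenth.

55.0

Sorted: 2.2, 2.7, 6.4, 7.4, 13.9, 15.6, 17.8, 27.9, 33.5, 34.3.
Count below 15.6: L = 5; count equal: E = 1; n = 10.
Percentile rank = 100·(5 + 0.5·1)/10 = 100·5.5/10 = 55.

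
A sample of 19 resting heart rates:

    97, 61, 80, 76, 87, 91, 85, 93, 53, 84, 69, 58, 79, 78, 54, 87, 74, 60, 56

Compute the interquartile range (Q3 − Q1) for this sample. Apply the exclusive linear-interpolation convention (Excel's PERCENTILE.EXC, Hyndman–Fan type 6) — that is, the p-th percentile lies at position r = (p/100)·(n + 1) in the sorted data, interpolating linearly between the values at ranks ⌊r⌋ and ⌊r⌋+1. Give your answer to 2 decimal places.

27.00

Sorted: 53, 54, 56, 58, 60, 61, 69, 74, 76, 78, 79, 80, 84, 85, 87, 87, 91, 93, 97.
n = 19.
P25: r = 5 (integer) → 60.
P75: r = 15 (integer) → 87.
Difference: 87 − 60 = 27.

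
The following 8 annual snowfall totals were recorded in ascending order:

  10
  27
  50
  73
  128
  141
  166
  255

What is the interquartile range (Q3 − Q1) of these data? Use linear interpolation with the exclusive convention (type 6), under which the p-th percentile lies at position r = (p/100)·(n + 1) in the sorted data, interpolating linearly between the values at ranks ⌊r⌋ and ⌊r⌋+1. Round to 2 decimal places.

127.00

n = 8.
P25: r = 2.25; ranks 2–3 are 27, 50; interpolating gives 32.75.
P75: r = 6.75; ranks 6–7 are 141, 166; interpolating gives 159.75.
Difference: 159.75 − 32.75 = 127.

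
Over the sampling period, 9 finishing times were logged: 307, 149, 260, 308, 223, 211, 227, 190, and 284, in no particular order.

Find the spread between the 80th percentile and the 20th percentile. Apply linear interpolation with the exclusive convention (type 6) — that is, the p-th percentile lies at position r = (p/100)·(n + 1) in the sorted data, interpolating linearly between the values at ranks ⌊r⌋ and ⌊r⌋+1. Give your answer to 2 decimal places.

Sorted: 149, 190, 211, 223, 227, 260, 284, 307, 308.
n = 9.
P20: r = 2 (integer) → 190.
P80: r = 8 (integer) → 307.
Difference: 307 − 190 = 117.

117.00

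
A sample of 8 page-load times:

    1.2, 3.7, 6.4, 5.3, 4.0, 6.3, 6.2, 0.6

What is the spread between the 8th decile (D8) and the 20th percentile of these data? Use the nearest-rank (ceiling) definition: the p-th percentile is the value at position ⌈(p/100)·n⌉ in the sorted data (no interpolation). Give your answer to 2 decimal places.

5.10

Sorted: 0.6, 1.2, 3.7, 4.0, 5.3, 6.2, 6.3, 6.4.
n = 8.
P20: rank ⌈20/100·8⌉ = 2 → 1.2.
P80: rank ⌈80/100·8⌉ = 7 → 6.3.
Difference: 6.3 − 1.2 = 5.1.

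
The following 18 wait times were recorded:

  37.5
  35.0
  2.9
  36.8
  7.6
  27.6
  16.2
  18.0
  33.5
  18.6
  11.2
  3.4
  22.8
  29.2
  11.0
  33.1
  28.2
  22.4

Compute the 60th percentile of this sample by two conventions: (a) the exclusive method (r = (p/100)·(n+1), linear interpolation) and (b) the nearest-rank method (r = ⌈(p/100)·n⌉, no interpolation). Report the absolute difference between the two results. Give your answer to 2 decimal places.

0.24

Sorted: 2.9, 3.4, 7.6, 11.0, 11.2, 16.2, 18.0, 18.6, 22.4, 22.8, 27.6, 28.2, 29.2, 33.1, 33.5, 35.0, 36.8, 37.5.
n = 18.
(a) r = 11.4; between ranks 11 (27.6) and 12 (28.2): 27.84.
(b) the nearest-rank method: rank 11 → 27.6.
|27.84 − 27.6| = 0.24.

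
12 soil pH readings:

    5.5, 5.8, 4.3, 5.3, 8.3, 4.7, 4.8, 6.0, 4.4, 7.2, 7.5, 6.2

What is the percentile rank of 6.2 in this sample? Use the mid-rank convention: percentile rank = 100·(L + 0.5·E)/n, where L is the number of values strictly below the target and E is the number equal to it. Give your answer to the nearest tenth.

Sorted: 4.3, 4.4, 4.7, 4.8, 5.3, 5.5, 5.8, 6.0, 6.2, 7.2, 7.5, 8.3.
Count below 6.2: L = 8; count equal: E = 1; n = 12.
Percentile rank = 100·(8 + 0.5·1)/12 = 100·8.5/12 = 70.83.

70.8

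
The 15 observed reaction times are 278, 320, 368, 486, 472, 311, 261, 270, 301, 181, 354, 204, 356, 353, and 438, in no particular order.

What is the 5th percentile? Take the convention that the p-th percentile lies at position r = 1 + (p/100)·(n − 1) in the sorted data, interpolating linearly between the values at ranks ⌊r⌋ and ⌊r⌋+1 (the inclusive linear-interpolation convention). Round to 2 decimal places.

Sorted: 181, 204, 261, 270, 278, 301, 311, 320, 353, 354, 356, 368, 438, 472, 486.
n = 15.
r = 1 + (5/100)·(15 − 1) = 1 + 0.7 = 1.7.
Rank 1 is 181 and rank 2 is 204.
Interpolate: 181 + 0.7·(204 − 181) = 181 + 0.7·23 = 197.1.

197.10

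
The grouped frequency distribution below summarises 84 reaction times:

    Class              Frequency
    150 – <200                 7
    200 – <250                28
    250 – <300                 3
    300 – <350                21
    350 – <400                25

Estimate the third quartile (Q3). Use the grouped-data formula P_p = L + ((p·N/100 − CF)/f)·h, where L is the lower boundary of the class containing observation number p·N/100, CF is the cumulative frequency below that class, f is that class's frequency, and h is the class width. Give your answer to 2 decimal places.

N = 84; target position k = 75/100 · 84 = 63.
Cumulative frequencies: 7, 35, 38, 59, 84.
Observation 63 falls in the class 350 – <400.
L = 350, CF = 59, f = 25, h = 50.
P75 = 350 + ((63 − 59)/25)·50 = 350 + 8 = 358.

358.00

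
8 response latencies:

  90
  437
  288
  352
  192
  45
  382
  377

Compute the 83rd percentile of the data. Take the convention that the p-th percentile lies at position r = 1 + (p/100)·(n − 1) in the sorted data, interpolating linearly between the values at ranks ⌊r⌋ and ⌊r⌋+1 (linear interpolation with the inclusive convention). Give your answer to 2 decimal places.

381.05

Sorted: 45, 90, 192, 288, 352, 377, 382, 437.
n = 8.
r = 1 + (83/100)·(8 − 1) = 1 + 5.81 = 6.81.
Rank 6 is 377 and rank 7 is 382.
Interpolate: 377 + 0.81·(382 − 377) = 377 + 0.81·5 = 381.05.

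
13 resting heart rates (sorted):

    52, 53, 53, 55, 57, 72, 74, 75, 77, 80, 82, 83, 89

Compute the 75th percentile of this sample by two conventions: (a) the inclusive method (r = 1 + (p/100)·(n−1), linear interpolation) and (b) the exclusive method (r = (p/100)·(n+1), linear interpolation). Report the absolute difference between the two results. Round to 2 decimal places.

1.00

n = 13.
(a) r = 10 → value at rank 10 = 80.
(b) r = 10.5; between ranks 10 (80) and 11 (82): 81.
|80 − 81| = 1.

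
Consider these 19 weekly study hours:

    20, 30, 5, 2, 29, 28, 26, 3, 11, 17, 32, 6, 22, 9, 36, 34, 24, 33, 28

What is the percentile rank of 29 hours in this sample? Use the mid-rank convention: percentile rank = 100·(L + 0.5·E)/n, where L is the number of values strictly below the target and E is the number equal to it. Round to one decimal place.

71.1

Sorted: 2, 3, 5, 6, 9, 11, 17, 20, 22, 24, 26, 28, 28, 29, 30, 32, 33, 34, 36.
Count below 29: L = 13; count equal: E = 1; n = 19.
Percentile rank = 100·(13 + 0.5·1)/19 = 100·13.5/19 = 71.05.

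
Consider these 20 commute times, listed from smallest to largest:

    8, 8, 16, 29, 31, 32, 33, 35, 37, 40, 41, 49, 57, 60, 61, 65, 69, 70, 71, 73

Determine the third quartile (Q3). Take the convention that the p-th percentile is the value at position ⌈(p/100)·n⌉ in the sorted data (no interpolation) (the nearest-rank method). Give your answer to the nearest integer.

n = 20.
Position = ⌈75/100 · 20⌉ = ⌈15⌉ = 15.
The value at rank 15 is 61.

61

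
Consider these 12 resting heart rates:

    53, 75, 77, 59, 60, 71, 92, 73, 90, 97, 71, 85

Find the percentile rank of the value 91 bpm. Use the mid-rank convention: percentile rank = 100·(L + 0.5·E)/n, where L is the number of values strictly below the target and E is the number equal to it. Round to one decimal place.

Sorted: 53, 59, 60, 71, 71, 73, 75, 77, 85, 90, 92, 97.
Count below 91: L = 10; count equal: E = 0; n = 12.
Percentile rank = 100·(10 + 0.5·0)/12 = 100·10/12 = 83.33.

83.3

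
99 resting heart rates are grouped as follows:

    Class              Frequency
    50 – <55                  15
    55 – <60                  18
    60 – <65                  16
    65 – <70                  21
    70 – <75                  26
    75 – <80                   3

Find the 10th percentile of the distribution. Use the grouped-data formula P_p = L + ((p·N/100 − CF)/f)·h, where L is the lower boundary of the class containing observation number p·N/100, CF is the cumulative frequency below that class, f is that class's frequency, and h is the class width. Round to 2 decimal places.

53.30

N = 99; target position k = 10/100 · 99 = 9.9.
Cumulative frequencies: 15, 33, 49, 70, 96, 99.
Observation 9.9 falls in the class 50 – <55.
L = 50, CF = 0, f = 15, h = 5.
P10 = 50 + ((9.9 − 0)/15)·5 = 50 + 3.3 = 53.3.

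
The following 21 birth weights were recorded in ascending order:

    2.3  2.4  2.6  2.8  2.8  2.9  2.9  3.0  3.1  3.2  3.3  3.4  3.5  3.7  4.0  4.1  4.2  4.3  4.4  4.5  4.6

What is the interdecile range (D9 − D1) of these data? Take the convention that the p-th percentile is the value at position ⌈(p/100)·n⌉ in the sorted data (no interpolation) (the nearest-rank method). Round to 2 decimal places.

n = 21.
P10: rank ⌈10/100·21⌉ = 3 → 2.6.
P90: rank ⌈90/100·21⌉ = 19 → 4.4.
Difference: 4.4 − 2.6 = 1.8.

1.80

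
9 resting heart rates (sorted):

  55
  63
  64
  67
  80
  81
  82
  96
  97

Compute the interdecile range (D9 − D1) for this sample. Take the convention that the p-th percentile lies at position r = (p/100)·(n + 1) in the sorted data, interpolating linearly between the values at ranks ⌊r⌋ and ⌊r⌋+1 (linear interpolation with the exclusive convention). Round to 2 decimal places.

42.00

n = 9.
P10: r = 1 (integer) → 55.
P90: r = 9 (integer) → 97.
Difference: 97 − 55 = 42.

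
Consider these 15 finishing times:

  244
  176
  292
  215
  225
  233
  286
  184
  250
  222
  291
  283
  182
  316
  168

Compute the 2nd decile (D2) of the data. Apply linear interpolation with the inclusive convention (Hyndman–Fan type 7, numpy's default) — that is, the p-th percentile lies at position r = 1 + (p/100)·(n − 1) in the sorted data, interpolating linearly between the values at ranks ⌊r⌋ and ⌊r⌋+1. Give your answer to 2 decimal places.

Sorted: 168, 176, 182, 184, 215, 222, 225, 233, 244, 250, 283, 286, 291, 292, 316.
n = 15.
r = 1 + (20/100)·(15 − 1) = 1 + 2.8 = 3.8.
Rank 3 is 182 and rank 4 is 184.
Interpolate: 182 + 0.8·(184 − 182) = 182 + 0.8·2 = 183.6.

183.60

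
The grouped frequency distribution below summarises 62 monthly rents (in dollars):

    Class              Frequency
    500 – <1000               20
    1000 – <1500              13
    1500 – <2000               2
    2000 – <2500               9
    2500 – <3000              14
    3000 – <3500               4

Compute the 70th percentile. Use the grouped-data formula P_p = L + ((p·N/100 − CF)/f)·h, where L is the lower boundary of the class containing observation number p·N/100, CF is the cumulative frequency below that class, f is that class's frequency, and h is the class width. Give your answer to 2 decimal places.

N = 62; target position k = 70/100 · 62 = 43.4.
Cumulative frequencies: 20, 33, 35, 44, 58, 62.
Observation 43.4 falls in the class 2000 – <2500.
L = 2000, CF = 35, f = 9, h = 500.
P70 = 2000 + ((43.4 − 35)/9)·500 = 2000 + 466.667 = 2466.67.

2466.67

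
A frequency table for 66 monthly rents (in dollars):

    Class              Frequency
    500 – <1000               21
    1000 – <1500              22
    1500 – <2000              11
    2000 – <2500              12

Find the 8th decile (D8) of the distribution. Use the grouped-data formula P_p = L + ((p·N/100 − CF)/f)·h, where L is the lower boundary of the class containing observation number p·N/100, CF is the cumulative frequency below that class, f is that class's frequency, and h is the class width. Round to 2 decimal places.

1945.45

N = 66; target position k = 80/100 · 66 = 52.8.
Cumulative frequencies: 21, 43, 54, 66.
Observation 52.8 falls in the class 1500 – <2000.
L = 1500, CF = 43, f = 11, h = 500.
P80 = 1500 + ((52.8 − 43)/11)·500 = 1500 + 445.455 = 1945.45.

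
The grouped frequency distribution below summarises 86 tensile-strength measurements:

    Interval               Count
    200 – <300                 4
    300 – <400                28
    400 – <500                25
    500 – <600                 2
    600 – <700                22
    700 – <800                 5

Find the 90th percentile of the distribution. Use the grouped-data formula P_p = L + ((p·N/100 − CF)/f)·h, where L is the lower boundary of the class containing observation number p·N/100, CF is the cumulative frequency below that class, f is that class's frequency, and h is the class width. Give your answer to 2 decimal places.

N = 86; target position k = 90/100 · 86 = 77.4.
Cumulative frequencies: 4, 32, 57, 59, 81, 86.
Observation 77.4 falls in the class 600 – <700.
L = 600, CF = 59, f = 22, h = 100.
P90 = 600 + ((77.4 − 59)/22)·100 = 600 + 83.6364 = 683.636.

683.64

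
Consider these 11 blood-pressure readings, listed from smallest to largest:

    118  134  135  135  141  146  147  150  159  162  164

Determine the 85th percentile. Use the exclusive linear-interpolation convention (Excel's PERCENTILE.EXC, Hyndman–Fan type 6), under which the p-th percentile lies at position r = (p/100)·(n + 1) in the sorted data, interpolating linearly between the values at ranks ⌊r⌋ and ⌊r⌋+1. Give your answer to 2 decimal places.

162.40

n = 11.
r = (85/100)·(11 + 1) = 10.2.
Rank 10 is 162 and rank 11 is 164.
Interpolate: 162 + 0.2·(164 − 162) = 162 + 0.2·2 = 162.4.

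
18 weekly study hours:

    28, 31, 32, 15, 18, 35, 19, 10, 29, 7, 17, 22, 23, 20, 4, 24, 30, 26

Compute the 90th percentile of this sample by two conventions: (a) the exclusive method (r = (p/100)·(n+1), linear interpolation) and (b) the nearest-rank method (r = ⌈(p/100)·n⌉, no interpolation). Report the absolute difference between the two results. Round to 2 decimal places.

Sorted: 4, 7, 10, 15, 17, 18, 19, 20, 22, 23, 24, 26, 28, 29, 30, 31, 32, 35.
n = 18.
(a) r = 17.1; between ranks 17 (32) and 18 (35): 32.3.
(b) the nearest-rank method: rank 17 → 32.
|32.3 − 32| = 0.3.

0.30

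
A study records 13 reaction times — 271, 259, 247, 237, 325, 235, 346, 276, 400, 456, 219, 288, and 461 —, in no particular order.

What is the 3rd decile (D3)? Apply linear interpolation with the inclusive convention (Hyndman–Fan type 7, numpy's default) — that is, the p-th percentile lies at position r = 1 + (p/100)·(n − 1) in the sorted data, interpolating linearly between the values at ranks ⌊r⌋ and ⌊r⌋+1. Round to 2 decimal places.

Sorted: 219, 235, 237, 247, 259, 271, 276, 288, 325, 346, 400, 456, 461.
n = 13.
r = 1 + (30/100)·(13 − 1) = 1 + 3.6 = 4.6.
Rank 4 is 247 and rank 5 is 259.
Interpolate: 247 + 0.6·(259 − 247) = 247 + 0.6·12 = 254.2.

254.20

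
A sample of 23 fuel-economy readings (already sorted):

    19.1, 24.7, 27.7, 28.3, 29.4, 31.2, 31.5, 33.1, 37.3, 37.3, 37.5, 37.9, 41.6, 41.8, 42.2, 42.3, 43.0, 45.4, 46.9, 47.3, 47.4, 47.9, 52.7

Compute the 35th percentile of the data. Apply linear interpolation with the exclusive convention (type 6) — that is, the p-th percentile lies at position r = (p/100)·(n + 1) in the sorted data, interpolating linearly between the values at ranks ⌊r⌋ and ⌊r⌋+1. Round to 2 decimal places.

34.78

n = 23.
r = (35/100)·(23 + 1) = 8.4.
Rank 8 is 33.1 and rank 9 is 37.3.
Interpolate: 33.1 + 0.4·(37.3 − 33.1) = 33.1 + 0.4·4.2 = 34.78.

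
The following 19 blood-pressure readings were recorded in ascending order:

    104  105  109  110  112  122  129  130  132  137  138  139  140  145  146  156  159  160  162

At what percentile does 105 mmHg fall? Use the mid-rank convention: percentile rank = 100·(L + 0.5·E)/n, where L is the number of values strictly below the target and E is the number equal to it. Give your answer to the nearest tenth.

Count below 105: L = 1; count equal: E = 1; n = 19.
Percentile rank = 100·(1 + 0.5·1)/19 = 100·1.5/19 = 7.895.

7.9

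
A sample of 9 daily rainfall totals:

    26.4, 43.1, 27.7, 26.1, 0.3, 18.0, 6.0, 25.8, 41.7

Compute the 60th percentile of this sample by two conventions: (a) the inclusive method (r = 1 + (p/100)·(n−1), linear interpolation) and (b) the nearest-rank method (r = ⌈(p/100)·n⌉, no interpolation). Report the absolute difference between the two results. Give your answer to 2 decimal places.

Sorted: 0.3, 6.0, 18.0, 25.8, 26.1, 26.4, 27.7, 41.7, 43.1.
n = 9.
(a) r = 5.8; between ranks 5 (26.1) and 6 (26.4): 26.34.
(b) the nearest-rank method: rank 6 → 26.4.
|26.34 − 26.4| = 0.06.

0.06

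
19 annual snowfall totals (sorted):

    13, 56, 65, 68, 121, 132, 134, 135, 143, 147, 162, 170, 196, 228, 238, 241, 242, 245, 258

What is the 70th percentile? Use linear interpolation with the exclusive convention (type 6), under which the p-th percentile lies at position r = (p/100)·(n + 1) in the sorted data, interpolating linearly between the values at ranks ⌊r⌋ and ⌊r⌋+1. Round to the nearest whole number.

228

n = 19.
r = (70/100)·(19 + 1) = 14.
r is an integer, so P70 is the value at rank 14: 228.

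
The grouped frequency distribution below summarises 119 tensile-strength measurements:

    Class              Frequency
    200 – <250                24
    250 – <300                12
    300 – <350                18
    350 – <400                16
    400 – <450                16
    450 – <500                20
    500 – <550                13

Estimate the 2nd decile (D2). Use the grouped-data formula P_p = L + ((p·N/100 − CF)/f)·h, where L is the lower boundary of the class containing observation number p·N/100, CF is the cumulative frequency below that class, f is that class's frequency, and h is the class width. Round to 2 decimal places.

N = 119; target position k = 20/100 · 119 = 23.8.
Cumulative frequencies: 24, 36, 54, 70, 86, 106, 119.
Observation 23.8 falls in the class 200 – <250.
L = 200, CF = 0, f = 24, h = 50.
P20 = 200 + ((23.8 − 0)/24)·50 = 200 + 49.5833 = 249.583.

249.58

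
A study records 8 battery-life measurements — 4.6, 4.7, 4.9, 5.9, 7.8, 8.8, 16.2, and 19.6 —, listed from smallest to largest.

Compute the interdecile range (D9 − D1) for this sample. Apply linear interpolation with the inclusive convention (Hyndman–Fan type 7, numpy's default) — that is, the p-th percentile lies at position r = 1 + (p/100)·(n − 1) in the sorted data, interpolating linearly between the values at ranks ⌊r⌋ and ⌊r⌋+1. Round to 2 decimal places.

12.55

n = 8.
P10: r = 1.7; ranks 1–2 are 4.6, 4.7; interpolating gives 4.67.
P90: r = 7.3; ranks 7–8 are 16.2, 19.6; interpolating gives 17.22.
Difference: 17.22 − 4.67 = 12.55.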